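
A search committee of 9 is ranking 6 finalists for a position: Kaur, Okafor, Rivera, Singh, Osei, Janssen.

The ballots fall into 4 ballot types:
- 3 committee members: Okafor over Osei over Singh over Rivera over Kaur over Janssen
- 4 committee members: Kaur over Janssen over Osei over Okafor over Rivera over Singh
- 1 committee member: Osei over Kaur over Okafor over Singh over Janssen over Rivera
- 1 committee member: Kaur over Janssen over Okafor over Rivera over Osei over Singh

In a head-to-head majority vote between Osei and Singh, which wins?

Ballots ranking Osei above Singh: 3 + 4 + 1 + 1 = 9.
Ballots ranking Singh above Osei: 9 − 9 = 0.
Osei wins the head-to-head 9–0.

Osei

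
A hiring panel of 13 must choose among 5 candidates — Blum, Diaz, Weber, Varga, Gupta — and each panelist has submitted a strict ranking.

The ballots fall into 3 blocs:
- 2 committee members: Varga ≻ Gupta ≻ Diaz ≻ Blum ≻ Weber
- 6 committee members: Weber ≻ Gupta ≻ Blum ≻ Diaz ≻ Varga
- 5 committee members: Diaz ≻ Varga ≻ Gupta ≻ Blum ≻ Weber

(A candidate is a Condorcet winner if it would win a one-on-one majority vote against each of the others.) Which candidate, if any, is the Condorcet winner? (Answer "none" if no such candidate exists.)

Pairwise majorities:
Blum vs Diaz: Blum is ranked higher on 6 ballots, Diaz on 7. Diaz wins 7–6.
Blum–Weber: Blum 7–6.
Blum–Varga: Varga 7–6.
Blum vs Gupta: Blum preferred on 0 ballots; Gupta wins 13–0.
Diaz vs Weber: Diaz, 7–6.
Diaz vs Varga: Diaz is ranked higher on 6+5 = 11 ballots, Varga on 2. Diaz wins 11–2.
Diaz vs Gupta: Gupta, 8–5.
Weber vs Varga: Weber preferred on 6 ballots; Varga wins 7–6.
Weber vs Gupta: Gupta wins 7–6.
Varga vs Gupta: Varga, 7–6.
No candidate is unbeaten: Blum loses to Diaz; Diaz loses to Gupta; Weber loses to Blum; Varga loses to Diaz; Gupta loses to Varga. In particular Diaz beats Varga beats Gupta beats Diaz is a majority cycle — no Condorcet winner exists.

none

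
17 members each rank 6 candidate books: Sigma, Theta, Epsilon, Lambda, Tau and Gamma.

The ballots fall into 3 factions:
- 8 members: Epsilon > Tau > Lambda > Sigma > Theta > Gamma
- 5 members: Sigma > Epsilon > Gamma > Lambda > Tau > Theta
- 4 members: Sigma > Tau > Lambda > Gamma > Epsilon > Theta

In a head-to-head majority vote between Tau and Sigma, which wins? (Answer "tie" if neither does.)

Ballots ranking Tau above Sigma: 8.
Ballots ranking Sigma above Tau: 17 − 8 = 9.
Sigma wins the head-to-head 9–8.

Sigma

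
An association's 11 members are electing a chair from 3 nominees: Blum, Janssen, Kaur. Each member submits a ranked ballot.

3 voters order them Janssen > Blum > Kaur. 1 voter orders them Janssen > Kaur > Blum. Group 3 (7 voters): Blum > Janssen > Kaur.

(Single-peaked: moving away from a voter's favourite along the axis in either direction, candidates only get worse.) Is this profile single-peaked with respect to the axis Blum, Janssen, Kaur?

Axis positions: Blum=1, Janssen=2, Kaur=3.
Group 1 (peak Janssen at position 2): ranking walks positions 2-1-3, expanding outward from the peak — single-peaked.
Group 2 (peak Janssen at position 2): ranking walks positions 2-3-1, expanding outward from the peak — single-peaked.
Group 3 (peak Blum at position 1): ranking walks positions 1-2-3, expanding outward from the peak — single-peaked.
Every ranking is single-peaked on this axis.

yes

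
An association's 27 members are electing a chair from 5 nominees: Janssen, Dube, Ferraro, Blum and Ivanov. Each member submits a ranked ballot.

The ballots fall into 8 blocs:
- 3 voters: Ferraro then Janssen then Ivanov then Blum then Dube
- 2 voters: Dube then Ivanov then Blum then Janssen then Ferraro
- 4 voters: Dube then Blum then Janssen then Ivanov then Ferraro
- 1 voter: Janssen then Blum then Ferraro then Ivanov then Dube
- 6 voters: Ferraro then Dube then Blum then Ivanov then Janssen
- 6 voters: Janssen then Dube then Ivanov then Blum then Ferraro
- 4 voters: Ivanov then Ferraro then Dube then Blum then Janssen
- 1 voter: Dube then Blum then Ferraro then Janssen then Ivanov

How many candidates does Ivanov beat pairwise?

2

Ivanov against each rival (27 voters):
Ivanov vs Janssen: Janssen, 15–12.
Ivanov–Dube: Dube 19–8.
Ivanov vs Ferraro: 2+4+6+4 = 16 for Ivanov, 11 for Ferraro — Ivanov by 16–11.
Ivanov vs Blum: Ivanov is ranked higher on 3+2+6+4 = 15 ballots, Blum on 12. Ivanov wins 15–12.
Ivanov beats Ferraro, Blum; loses to Janssen, Dube — 2 pairwise wins.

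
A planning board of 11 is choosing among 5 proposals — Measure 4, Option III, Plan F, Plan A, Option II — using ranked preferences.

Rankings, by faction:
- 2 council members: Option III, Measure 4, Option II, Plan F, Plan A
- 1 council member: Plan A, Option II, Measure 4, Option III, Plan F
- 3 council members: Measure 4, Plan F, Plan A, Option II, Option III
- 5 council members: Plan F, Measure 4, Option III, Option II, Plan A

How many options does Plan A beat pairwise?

Plan A against each rival (11 council members):
Plan A vs Measure 4: Measure 4 wins 10–1.
Plan A–Option III: Option III 7–4.
Plan A–Plan F: Plan F 10–1.
Plan A vs Option II: Option II, 7–4.
Plan A beats no one; loses to Measure 4, Option III, Plan F, Option II — 0 pairwise wins.

0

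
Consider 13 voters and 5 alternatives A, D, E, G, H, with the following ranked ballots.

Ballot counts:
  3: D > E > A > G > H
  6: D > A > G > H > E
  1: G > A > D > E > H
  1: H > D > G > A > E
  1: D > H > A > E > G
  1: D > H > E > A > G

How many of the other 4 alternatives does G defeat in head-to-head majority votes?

2

G against each rival (13 voters):
G–A: A 11–2.
G vs D: G is ranked higher on 1 ballot, D on 12. D wins 12–1.
G vs E: G preferred on 6+1+1 = 8 ballots; G wins 8–5.
G vs H: G, 10–3.
G beats E, H; loses to A, D — 2 pairwise wins.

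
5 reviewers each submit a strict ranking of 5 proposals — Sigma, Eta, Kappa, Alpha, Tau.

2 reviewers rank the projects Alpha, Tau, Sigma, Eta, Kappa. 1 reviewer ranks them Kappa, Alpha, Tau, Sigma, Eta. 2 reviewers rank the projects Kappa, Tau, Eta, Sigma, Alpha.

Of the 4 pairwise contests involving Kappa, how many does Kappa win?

4

Kappa against each rival (5 reviewers):
Kappa vs Sigma: Kappa, 3–2.
Kappa–Eta: Kappa 3–2.
Kappa vs Alpha: 3 to 2, Kappa.
Kappa vs Tau: Kappa is ranked higher on 1+2 = 3 ballots, Tau on 2. Kappa wins 3–2.
Kappa beats Sigma, Eta, Alpha, Tau — 4 pairwise wins.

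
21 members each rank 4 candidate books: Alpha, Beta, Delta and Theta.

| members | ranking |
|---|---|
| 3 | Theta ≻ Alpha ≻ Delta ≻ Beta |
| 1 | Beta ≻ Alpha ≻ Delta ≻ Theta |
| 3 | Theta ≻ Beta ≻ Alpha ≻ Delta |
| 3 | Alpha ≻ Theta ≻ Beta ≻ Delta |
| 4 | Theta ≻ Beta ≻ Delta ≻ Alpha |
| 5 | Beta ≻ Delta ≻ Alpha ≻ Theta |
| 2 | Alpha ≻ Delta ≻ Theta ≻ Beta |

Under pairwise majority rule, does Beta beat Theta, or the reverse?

Ballots ranking Beta above Theta: 1 + 5 = 6.
Ballots ranking Theta above Beta: 21 − 6 = 15.
Theta wins the head-to-head 15–6.

Theta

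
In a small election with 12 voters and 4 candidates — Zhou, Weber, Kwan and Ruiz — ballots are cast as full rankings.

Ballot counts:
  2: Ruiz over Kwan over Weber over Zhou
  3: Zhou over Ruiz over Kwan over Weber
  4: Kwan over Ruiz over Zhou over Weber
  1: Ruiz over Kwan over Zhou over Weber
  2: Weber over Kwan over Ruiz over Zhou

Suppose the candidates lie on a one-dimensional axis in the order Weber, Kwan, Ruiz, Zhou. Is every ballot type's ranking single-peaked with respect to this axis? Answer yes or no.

Axis positions: Weber=1, Kwan=2, Ruiz=3, Zhou=4.
Ballot type 1 (peak Ruiz at position 3): ranking walks positions 3-2-1-4, expanding outward from the peak — single-peaked.
Ballot type 2 (peak Zhou at position 4): ranking walks positions 4-3-2-1, expanding outward from the peak — single-peaked.
Ballot type 3 (peak Kwan at position 2): ranking walks positions 2-3-4-1, expanding outward from the peak — single-peaked.
Ballot type 4 (peak Ruiz at position 3): ranking walks positions 3-2-4-1, expanding outward from the peak — single-peaked.
Ballot type 5 (peak Weber at position 1): ranking walks positions 1-2-3-4, expanding outward from the peak — single-peaked.
Every ranking is single-peaked on this axis.

yes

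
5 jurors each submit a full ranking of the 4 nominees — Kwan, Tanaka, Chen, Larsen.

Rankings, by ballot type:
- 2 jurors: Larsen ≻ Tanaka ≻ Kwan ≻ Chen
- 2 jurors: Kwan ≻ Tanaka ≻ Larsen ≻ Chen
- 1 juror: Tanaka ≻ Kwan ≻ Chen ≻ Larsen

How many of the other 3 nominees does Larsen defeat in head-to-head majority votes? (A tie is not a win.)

1

Larsen against each rival (5 jurors):
Larsen vs Kwan: 2 to 3, Kwan.
Larsen vs Tanaka: 2 for Larsen, 3 for Tanaka — Tanaka by 3–2.
Larsen vs Chen: Larsen preferred on 2+2 = 4 ballots; Larsen wins 4–1.
Larsen beats Chen; loses to Kwan, Tanaka — 1 pairwise win.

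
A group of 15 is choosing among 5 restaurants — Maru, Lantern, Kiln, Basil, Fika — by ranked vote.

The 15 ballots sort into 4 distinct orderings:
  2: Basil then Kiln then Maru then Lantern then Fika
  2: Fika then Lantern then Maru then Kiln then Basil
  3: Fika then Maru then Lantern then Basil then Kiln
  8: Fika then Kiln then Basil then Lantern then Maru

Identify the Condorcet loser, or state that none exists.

Pairwise majorities:
Maru vs Lantern: 2+3 = 5 for Maru, 10 for Lantern — Lantern by 10–5.
Maru vs Kiln: Maru is ranked higher on 2+3 = 5 ballots, Kiln on 10. Kiln wins 10–5.
Maru vs Basil: Basil wins 10–5.
Maru vs Fika: 2 to 13, Fika.
Lantern vs Kiln: 2+3 = 5 for Lantern, 10 for Kiln — Kiln by 10–5.
Lantern vs Basil: Lantern is ranked higher on 2+3 = 5 ballots, Basil on 10. Basil wins 10–5.
Lantern vs Fika: Lantern preferred on 2 ballots; Fika wins 13–2.
Kiln vs Basil: Kiln preferred on 2+8 = 10 ballots; Kiln wins 10–5.
Kiln–Fika: Fika 13–2.
Basil–Fika: Fika 13–2.
Maru loses to every other restaurant — it is the Condorcet loser.

Maru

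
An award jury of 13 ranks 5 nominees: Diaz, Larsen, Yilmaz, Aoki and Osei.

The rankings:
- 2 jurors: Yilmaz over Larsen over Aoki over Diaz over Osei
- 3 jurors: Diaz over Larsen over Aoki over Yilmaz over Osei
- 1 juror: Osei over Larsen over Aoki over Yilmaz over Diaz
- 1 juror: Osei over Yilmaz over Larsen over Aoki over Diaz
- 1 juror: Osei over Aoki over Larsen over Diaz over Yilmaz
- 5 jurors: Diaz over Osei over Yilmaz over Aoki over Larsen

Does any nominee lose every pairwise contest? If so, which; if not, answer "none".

Aoki

Pairwise majorities:
Diaz vs Larsen: Diaz wins 8–5.
Diaz vs Yilmaz: 9 to 4, Diaz.
Diaz vs Aoki: 8 to 5, Diaz.
Diaz vs Osei: 10 to 3, Diaz.
Larsen vs Yilmaz: 5 to 8, Yilmaz.
Larsen–Aoki: Larsen 7–6.
Larsen vs Osei: Osei, 8–5.
Yilmaz vs Aoki: Yilmaz, 8–5.
Yilmaz vs Osei: 5 to 8, Osei.
Aoki vs Osei: 2+3 = 5 for Aoki, 8 for Osei — Osei by 8–5.
Aoki is beaten in every head-to-head and is the Condorcet loser.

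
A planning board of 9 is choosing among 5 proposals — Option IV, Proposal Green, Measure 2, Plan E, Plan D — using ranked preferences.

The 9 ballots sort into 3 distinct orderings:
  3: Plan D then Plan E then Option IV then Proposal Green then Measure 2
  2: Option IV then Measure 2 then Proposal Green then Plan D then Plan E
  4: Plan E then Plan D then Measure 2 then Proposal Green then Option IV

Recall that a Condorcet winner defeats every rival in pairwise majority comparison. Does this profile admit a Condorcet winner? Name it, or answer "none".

Check each pair by majority over 9 ballots:
Option IV vs Proposal Green: 5 to 4, Option IV.
Option IV vs Measure 2: 5 to 4, Option IV.
Option IV vs Plan E: Option IV preferred on 2 ballots; Plan E wins 7–2.
Option IV–Plan D: Plan D 7–2.
Proposal Green vs Measure 2: 3 for Proposal Green, 6 for Measure 2 — Measure 2 by 6–3.
Proposal Green vs Plan E: 2 for Proposal Green, 7 for Plan E — Plan E by 7–2.
Proposal Green vs Plan D: Plan D wins 7–2.
Measure 2–Plan E: Plan E 7–2.
Measure 2 vs Plan D: 2 to 7, Plan D.
Plan E vs Plan D: Plan E preferred on 4 ballots; Plan D wins 5–4.
Plan D beats each of Option IV, Proposal Green, Measure 2, Plan E — Plan D is the Condorcet winner.

Plan D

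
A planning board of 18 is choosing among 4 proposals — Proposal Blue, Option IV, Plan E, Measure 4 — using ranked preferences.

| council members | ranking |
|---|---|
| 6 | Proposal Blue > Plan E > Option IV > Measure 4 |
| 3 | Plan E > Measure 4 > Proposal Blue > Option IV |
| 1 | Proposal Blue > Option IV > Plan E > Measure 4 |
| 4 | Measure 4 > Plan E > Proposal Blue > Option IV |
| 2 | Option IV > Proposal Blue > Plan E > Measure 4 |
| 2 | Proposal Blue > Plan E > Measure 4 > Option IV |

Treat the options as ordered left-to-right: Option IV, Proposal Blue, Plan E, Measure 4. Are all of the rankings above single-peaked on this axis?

yes

Axis positions: Option IV=1, Proposal Blue=2, Plan E=3, Measure 4=4.
Type 1 (peak Proposal Blue at position 2): ranking walks positions 2-3-1-4, expanding outward from the peak — single-peaked.
Type 2 (peak Plan E at position 3): ranking walks positions 3-4-2-1, expanding outward from the peak — single-peaked.
Type 3 (peak Proposal Blue at position 2): ranking walks positions 2-1-3-4, expanding outward from the peak — single-peaked.
Type 4 (peak Measure 4 at position 4): ranking walks positions 4-3-2-1, expanding outward from the peak — single-peaked.
Type 5 (peak Option IV at position 1): ranking walks positions 1-2-3-4, expanding outward from the peak — single-peaked.
Type 6 (peak Proposal Blue at position 2): ranking walks positions 2-3-4-1, expanding outward from the peak — single-peaked.
Every ranking is single-peaked on this axis.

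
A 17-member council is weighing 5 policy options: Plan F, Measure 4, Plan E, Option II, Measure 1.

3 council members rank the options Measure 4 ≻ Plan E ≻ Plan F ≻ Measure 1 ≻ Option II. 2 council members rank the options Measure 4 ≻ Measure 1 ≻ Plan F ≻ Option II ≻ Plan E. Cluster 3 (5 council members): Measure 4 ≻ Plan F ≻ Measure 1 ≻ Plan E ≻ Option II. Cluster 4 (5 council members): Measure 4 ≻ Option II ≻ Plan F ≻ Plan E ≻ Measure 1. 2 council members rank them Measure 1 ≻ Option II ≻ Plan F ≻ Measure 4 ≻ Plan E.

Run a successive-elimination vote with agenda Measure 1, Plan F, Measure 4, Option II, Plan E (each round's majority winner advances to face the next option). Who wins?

Round 1: Measure 1 vs Plan F — 4–13, Plan F advances.
Round 2: Plan F vs Measure 4 — 2–15, Measure 4 advances.
Round 3: Measure 4 vs Option II — 15–2, Measure 4 advances.
Round 4: Measure 4 vs Plan E — 17–0, Measure 4 advances.
Measure 4 survives the agenda.

Measure 4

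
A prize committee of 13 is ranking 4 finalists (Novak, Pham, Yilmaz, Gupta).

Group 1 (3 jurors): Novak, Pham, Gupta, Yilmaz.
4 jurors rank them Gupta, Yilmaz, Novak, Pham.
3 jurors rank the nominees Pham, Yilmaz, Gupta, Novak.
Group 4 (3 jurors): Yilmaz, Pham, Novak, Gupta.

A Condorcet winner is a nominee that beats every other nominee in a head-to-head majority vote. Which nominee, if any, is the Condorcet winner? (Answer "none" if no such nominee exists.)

none

Check each pair by majority over 13 ballots:
Novak vs Pham: 3+4 = 7 for Novak, 6 for Pham — Novak by 7–6.
Novak vs Yilmaz: 3 to 10, Yilmaz.
Novak vs Gupta: 3+3 = 6 for Novak, 7 for Gupta — Gupta by 7–6.
Pham vs Yilmaz: 3+3 = 6 for Pham, 7 for Yilmaz — Yilmaz by 7–6.
Pham vs Gupta: 3+3+3 = 9 for Pham, 4 for Gupta — Pham by 9–4.
Yilmaz vs Gupta: Yilmaz is ranked higher on 3+3 = 6 ballots, Gupta on 7. Gupta wins 7–6.
No nominee is unbeaten: Novak loses to Yilmaz; Pham loses to Novak; Yilmaz loses to Gupta; Gupta loses to Pham. In particular Novak > Pham > Gupta > Novak is a majority cycle — no Condorcet winner exists.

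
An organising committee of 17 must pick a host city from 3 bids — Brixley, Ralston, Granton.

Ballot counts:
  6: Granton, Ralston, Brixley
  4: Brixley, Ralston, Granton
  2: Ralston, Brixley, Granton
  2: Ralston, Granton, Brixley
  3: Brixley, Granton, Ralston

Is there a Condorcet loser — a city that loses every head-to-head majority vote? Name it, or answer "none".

Head-to-head results (17 organisers):
Brixley vs Ralston: Ralston wins 10–7.
Brixley vs Granton: 4+2+3 = 9 for Brixley, 8 for Granton — Brixley by 9–8.
Ralston vs Granton: Granton wins 9–8.
No city is winless: Brixley beats Granton; Ralston beats Brixley; Granton beats Ralston. There is no Condorcet loser.

none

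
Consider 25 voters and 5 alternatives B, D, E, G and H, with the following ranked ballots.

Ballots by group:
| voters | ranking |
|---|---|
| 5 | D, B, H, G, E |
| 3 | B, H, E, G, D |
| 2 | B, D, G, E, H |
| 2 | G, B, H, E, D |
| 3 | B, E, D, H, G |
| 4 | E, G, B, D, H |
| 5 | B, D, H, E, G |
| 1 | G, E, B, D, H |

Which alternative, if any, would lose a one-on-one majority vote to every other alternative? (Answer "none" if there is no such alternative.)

G

Head-to-head results (25 voters):
B vs D: B preferred on 20 ballots; B wins 20–5.
B–E: B 20–5.
B–G: B 18–7.
B vs H: B preferred on 25 ballots; B wins 25–0.
D–E: E 13–12.
D–G: D 15–10.
D vs H: D preferred on 5+2+3+4+5+1 = 20 ballots; D wins 20–5.
E–G: E 15–10.
E vs H: E is ranked higher on 2+3+4+1 = 10 ballots, H on 15. H wins 15–10.
G vs H: H wins 16–9.
G is beaten in every head-to-head and is the Condorcet loser.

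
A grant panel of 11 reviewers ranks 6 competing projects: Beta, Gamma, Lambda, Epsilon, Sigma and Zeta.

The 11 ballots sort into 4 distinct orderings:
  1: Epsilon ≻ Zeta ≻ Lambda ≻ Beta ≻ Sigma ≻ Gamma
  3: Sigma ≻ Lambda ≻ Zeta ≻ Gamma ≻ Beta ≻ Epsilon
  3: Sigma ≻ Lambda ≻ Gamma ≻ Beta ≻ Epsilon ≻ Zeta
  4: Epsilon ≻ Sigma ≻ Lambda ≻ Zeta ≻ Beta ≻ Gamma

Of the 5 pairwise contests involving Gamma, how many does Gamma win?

2

Gamma against each rival (11 reviewers):
Gamma vs Beta: Gamma preferred on 3+3 = 6 ballots; Gamma wins 6–5.
Gamma–Lambda: Lambda 11–0.
Gamma vs Epsilon: Gamma preferred on 3+3 = 6 ballots; Gamma wins 6–5.
Gamma vs Sigma: Gamma preferred on 0 ballots; Sigma wins 11–0.
Gamma–Zeta: Zeta 8–3.
Gamma beats Beta, Epsilon; loses to Lambda, Sigma, Zeta — 2 pairwise wins.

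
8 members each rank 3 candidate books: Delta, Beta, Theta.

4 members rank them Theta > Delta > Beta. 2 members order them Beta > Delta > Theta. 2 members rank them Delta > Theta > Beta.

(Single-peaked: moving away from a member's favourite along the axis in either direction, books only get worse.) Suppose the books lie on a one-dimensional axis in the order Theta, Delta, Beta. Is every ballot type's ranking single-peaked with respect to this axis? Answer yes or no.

Axis positions: Theta=1, Delta=2, Beta=3.
Ballot type 1 (peak Theta at position 1): ranking walks positions 1-2-3, expanding outward from the peak — single-peaked.
Ballot type 2 (peak Beta at position 3): ranking walks positions 3-2-1, expanding outward from the peak — single-peaked.
Ballot type 3 (peak Delta at position 2): ranking walks positions 2-1-3, expanding outward from the peak — single-peaked.
Every ranking is single-peaked on this axis.

yes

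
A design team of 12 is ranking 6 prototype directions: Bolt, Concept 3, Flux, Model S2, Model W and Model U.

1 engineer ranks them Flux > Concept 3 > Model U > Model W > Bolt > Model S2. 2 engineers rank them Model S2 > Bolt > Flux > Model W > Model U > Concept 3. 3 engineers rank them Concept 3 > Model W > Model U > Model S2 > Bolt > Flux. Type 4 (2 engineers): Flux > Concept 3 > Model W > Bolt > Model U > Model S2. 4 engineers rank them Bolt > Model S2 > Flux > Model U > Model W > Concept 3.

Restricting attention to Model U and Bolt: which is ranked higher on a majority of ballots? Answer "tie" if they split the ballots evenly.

Bolt

Ballots ranking Model U above Bolt: 1 + 3 = 4.
Ballots ranking Bolt above Model U: 12 − 4 = 8.
Bolt wins the head-to-head 8–4.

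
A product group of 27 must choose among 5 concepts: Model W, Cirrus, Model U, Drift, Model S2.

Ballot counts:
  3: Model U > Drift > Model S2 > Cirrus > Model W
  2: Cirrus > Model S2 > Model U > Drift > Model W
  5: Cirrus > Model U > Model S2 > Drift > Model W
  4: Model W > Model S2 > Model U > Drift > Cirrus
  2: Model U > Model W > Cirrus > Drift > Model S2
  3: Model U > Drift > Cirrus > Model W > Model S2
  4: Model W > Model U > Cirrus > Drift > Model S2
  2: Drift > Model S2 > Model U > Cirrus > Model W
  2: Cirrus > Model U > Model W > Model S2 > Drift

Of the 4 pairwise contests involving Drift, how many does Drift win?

2

Drift against each rival (27 engineers):
Drift vs Model W: Drift wins 15–12.
Drift vs Cirrus: 3+4+3+2 = 12 for Drift, 15 for Cirrus — Cirrus by 15–12.
Drift vs Model U: Model U wins 25–2.
Drift–Model S2: Drift 14–13.
Drift beats Model W, Model S2; loses to Cirrus, Model U — 2 pairwise wins.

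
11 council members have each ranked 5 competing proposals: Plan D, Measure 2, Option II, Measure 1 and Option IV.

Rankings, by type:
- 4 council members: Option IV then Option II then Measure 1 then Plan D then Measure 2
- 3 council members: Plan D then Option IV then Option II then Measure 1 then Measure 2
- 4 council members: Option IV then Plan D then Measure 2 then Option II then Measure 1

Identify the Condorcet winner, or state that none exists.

Check each pair by majority over 11 ballots:
Plan D vs Measure 2: 4+3+4 = 11 for Plan D, 0 for Measure 2 — Plan D by 11–0.
Plan D vs Option II: 7 to 4, Plan D.
Plan D vs Measure 1: 3+4 = 7 for Plan D, 4 for Measure 1 — Plan D by 7–4.
Plan D vs Option IV: Option IV wins 8–3.
Measure 2 vs Option II: Option II wins 7–4.
Measure 2 vs Measure 1: Measure 2 is ranked higher on 4 ballots, Measure 1 on 7. Measure 1 wins 7–4.
Measure 2 vs Option IV: Measure 2 preferred on 0 ballots; Option IV wins 11–0.
Option II vs Measure 1: 4+3+4 = 11 for Option II, 0 for Measure 1 — Option II by 11–0.
Option II vs Option IV: 0 to 11, Option IV.
Measure 1–Option IV: Option IV 11–0.
Only Option IV has no losses; Option IV is the Condorcet winner.

Option IV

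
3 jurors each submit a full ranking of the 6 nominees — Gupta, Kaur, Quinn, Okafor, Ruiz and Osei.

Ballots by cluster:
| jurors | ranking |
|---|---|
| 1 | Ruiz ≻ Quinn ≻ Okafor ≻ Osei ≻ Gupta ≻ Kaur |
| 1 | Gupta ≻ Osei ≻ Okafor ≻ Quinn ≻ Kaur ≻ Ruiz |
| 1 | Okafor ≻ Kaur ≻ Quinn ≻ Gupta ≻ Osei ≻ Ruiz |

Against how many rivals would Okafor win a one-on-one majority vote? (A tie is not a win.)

Okafor against each rival (3 jurors):
Okafor vs Gupta: 2 to 1, Okafor.
Okafor vs Kaur: Okafor is ranked higher on 1+1+1 = 3 ballots, Kaur on 0. Okafor wins 3–0.
Okafor vs Quinn: Okafor preferred on 1+1 = 2 ballots; Okafor wins 2–1.
Okafor vs Ruiz: Okafor wins 2–1.
Okafor vs Osei: 1+1 = 2 for Okafor, 1 for Osei — Okafor by 2–1.
Okafor beats Gupta, Kaur, Quinn, Ruiz, Osei — 5 pairwise wins.

5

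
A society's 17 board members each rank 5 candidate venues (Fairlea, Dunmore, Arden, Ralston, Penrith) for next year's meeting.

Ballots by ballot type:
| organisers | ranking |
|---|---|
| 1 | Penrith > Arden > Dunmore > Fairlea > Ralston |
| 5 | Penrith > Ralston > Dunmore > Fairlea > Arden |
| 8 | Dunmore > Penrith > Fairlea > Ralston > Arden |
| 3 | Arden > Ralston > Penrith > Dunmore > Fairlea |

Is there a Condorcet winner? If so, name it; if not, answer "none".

Penrith

Head-to-head results (17 organisers):
Fairlea–Dunmore: Dunmore 17–0.
Fairlea–Arden: Fairlea 13–4.
Fairlea vs Ralston: Fairlea wins 9–8.
Fairlea vs Penrith: Penrith, 17–0.
Dunmore–Arden: Dunmore 13–4.
Dunmore–Ralston: Dunmore 9–8.
Dunmore–Penrith: Penrith 9–8.
Arden–Ralston: Ralston 13–4.
Arden vs Penrith: Penrith wins 14–3.
Ralston–Penrith: Penrith 14–3.
Penrith beats each of Fairlea, Dunmore, Arden, Ralston — Penrith is the Condorcet winner.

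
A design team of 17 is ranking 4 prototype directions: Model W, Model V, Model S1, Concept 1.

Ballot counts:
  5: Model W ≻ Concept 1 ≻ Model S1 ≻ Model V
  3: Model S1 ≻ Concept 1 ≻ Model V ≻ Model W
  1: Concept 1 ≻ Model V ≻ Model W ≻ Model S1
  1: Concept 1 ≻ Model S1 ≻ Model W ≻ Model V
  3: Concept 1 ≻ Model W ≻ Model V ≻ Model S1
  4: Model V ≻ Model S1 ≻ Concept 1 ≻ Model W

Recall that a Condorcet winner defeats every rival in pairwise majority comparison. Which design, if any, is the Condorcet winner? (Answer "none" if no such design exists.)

Head-to-head results (17 engineers):
Model W–Model V: Model W 9–8.
Model W vs Model S1: Model W wins 9–8.
Model W–Concept 1: Concept 1 12–5.
Model V vs Model S1: Model S1 wins 9–8.
Model V vs Concept 1: Concept 1 wins 13–4.
Model S1 vs Concept 1: Concept 1 wins 10–7.
Only Concept 1 has no losses; Concept 1 is the Condorcet winner.

Concept 1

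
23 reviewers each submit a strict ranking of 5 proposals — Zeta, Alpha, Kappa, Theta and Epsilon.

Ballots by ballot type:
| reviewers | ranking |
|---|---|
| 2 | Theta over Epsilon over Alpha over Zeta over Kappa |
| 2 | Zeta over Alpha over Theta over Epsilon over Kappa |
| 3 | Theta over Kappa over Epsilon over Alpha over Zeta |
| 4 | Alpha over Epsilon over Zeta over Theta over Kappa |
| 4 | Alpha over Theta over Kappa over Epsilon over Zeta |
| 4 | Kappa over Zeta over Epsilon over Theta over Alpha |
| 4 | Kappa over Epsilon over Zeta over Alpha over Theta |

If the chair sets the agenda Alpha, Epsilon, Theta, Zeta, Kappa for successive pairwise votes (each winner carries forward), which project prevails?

Round 1: Alpha vs Epsilon — 10–13, Epsilon advances.
Round 2: Epsilon vs Theta — 12–11, Epsilon advances.
Round 3: Epsilon vs Zeta — 17–6, Epsilon advances.
Round 4: Epsilon vs Kappa — 8–15, Kappa advances.
The agenda winner is Kappa.

Kappa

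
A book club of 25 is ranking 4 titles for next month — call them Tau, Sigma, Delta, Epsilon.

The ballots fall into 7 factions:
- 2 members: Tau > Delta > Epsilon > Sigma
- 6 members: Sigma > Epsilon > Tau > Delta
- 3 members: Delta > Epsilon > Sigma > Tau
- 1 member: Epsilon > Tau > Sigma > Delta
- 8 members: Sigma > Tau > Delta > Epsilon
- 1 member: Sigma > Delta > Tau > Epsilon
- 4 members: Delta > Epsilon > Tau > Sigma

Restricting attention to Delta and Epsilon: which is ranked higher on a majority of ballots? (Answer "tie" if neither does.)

Delta

Ballots ranking Delta above Epsilon: 2 + 3 + 8 + 1 + 4 = 18.
Ballots ranking Epsilon above Delta: 25 − 18 = 7.
Delta wins the head-to-head 18–7.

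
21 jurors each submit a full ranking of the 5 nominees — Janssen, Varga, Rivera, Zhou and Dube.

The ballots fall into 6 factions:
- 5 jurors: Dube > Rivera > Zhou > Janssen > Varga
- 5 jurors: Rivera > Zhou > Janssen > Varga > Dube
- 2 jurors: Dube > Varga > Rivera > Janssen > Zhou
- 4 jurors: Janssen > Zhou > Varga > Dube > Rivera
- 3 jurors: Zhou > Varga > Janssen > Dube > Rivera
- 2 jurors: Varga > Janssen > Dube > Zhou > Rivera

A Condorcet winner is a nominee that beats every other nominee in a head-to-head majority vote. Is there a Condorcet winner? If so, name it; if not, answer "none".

Pairwise majorities:
Janssen vs Varga: 5+5+4 = 14 for Janssen, 7 for Varga — Janssen by 14–7.
Janssen vs Rivera: Janssen preferred on 4+3+2 = 9 ballots; Rivera wins 12–9.
Janssen vs Zhou: Janssen is ranked higher on 2+4+2 = 8 ballots, Zhou on 13. Zhou wins 13–8.
Janssen vs Dube: 5+4+3+2 = 14 for Janssen, 7 for Dube — Janssen by 14–7.
Varga–Rivera: Varga 11–10.
Varga vs Zhou: Zhou wins 17–4.
Varga vs Dube: Varga preferred on 5+4+3+2 = 14 ballots; Varga wins 14–7.
Rivera vs Zhou: Rivera, 12–9.
Rivera vs Dube: Rivera is ranked higher on 5 ballots, Dube on 16. Dube wins 16–5.
Zhou vs Dube: Zhou is ranked higher on 5+4+3 = 12 ballots, Dube on 9. Zhou wins 12–9.
Every nominee loses at least once (Janssen loses to Rivera; Varga loses to Janssen; Rivera loses to Varga; Zhou loses to Rivera; Dube loses to Janssen). The majority relation contains the cycle Janssen > Varga > Rivera > Janssen, so there is no Condorcet winner.

none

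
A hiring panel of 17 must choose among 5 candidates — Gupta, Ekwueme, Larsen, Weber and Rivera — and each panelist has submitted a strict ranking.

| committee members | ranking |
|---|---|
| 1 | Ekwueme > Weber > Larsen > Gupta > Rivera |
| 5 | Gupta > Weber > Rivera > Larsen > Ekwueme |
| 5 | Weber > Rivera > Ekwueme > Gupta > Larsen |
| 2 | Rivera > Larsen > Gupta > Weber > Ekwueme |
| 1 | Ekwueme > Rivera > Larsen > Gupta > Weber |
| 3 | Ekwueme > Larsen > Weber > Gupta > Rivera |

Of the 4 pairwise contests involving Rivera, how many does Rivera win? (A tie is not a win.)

2

Rivera against each rival (17 committee members):
Rivera vs Gupta: 8 to 9, Gupta.
Rivera–Ekwueme: Rivera 12–5.
Rivera–Larsen: Rivera 13–4.
Rivera vs Weber: Weber wins 14–3.
Rivera beats Ekwueme, Larsen; loses to Gupta, Weber — 2 pairwise wins.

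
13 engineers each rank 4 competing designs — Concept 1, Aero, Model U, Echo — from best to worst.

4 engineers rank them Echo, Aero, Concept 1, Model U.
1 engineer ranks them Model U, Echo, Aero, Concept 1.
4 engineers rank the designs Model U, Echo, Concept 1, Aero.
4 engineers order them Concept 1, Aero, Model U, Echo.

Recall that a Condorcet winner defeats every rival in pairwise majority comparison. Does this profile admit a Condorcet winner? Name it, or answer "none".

none

Check each pair by majority over 13 ballots:
Concept 1 vs Aero: Concept 1 wins 8–5.
Concept 1–Model U: Concept 1 8–5.
Concept 1–Echo: Echo 9–4.
Aero vs Model U: Aero, 8–5.
Aero vs Echo: Echo, 9–4.
Model U vs Echo: Model U, 9–4.
No design is unbeaten: Concept 1 loses to Echo; Aero loses to Concept 1; Model U loses to Concept 1; Echo loses to Model U. In particular Concept 1 beats Model U beats Echo beats Concept 1 is a majority cycle — no Condorcet winner exists.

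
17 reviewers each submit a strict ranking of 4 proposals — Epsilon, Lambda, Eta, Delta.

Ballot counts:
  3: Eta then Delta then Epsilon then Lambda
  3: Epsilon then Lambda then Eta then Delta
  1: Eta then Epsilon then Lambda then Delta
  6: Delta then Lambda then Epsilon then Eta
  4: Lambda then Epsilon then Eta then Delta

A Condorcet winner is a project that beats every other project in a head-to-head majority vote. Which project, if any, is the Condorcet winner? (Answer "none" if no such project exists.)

Check each pair by majority over 17 ballots:
Epsilon vs Lambda: 3+3+1 = 7 for Epsilon, 10 for Lambda — Lambda by 10–7.
Epsilon vs Eta: 13 to 4, Epsilon.
Epsilon vs Delta: 3+1+4 = 8 for Epsilon, 9 for Delta — Delta by 9–8.
Lambda vs Eta: 3+6+4 = 13 for Lambda, 4 for Eta — Lambda by 13–4.
Lambda vs Delta: Lambda is ranked higher on 3+1+4 = 8 ballots, Delta on 9. Delta wins 9–8.
Eta vs Delta: Eta is ranked higher on 3+3+1+4 = 11 ballots, Delta on 6. Eta wins 11–6.
Each project drops at least one matchup (Epsilon loses to Lambda; Lambda loses to Delta; Eta loses to Epsilon; Delta loses to Eta); the cycle Epsilon beats Eta beats Delta beats Epsilon rules out a Condorcet winner.

none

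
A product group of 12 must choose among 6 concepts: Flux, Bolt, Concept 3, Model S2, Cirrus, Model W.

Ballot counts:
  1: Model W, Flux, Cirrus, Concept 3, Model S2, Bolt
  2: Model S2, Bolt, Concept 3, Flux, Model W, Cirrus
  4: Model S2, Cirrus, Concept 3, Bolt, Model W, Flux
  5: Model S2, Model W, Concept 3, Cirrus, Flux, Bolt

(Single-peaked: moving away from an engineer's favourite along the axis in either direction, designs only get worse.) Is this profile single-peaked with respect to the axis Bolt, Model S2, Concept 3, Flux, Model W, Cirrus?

Axis positions: Bolt=1, Model S2=2, Concept 3=3, Flux=4, Model W=5, Cirrus=6.
Bloc 1 (peak Model W at position 5): ranking walks positions 5-4-6-3-2-1, expanding outward from the peak — single-peaked.
Bloc 2 (peak Model S2 at position 2): ranking walks positions 2-1-3-4-5-6, expanding outward from the peak — single-peaked.
Bloc 3: ranking walks positions 2-6-3-1-5-4; Cirrus is ranked above Concept 3 even though Concept 3 lies between Cirrus and the peak Model S2 on the axis — preferences dip and rise again. Not single-peaked.
Bloc 4: ranking walks positions 2-5-3-6-4-1; Model W is ranked above Concept 3 even though Concept 3 lies between Model W and the peak Model S2 on the axis — preferences dip and rise again. Not single-peaked.
Bloc 3 violates single-peakedness, so the profile is not single-peaked on this axis.

no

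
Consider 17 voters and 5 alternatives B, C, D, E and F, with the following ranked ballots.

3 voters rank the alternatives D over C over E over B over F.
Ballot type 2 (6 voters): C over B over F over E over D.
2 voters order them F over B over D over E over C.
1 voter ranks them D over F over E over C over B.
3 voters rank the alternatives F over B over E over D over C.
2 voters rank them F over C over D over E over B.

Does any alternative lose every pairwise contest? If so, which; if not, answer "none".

Head-to-head results (17 voters):
B vs C: 2+3 = 5 for B, 12 for C — C by 12–5.
B vs D: B wins 11–6.
B vs E: 11 to 6, B.
B vs F: 9 to 8, B.
C vs D: D wins 9–8.
C vs E: C preferred on 3+6+2 = 11 ballots; C wins 11–6.
C–F: C 9–8.
D vs E: 3+2+1+2 = 8 for D, 9 for E — E by 9–8.
D vs F: D preferred on 3+1 = 4 ballots; F wins 13–4.
E vs F: E preferred on 3 ballots; F wins 14–3.
No alternative is winless: B beats D; C beats B; D beats C; E beats D; F beats D. There is no Condorcet loser.

none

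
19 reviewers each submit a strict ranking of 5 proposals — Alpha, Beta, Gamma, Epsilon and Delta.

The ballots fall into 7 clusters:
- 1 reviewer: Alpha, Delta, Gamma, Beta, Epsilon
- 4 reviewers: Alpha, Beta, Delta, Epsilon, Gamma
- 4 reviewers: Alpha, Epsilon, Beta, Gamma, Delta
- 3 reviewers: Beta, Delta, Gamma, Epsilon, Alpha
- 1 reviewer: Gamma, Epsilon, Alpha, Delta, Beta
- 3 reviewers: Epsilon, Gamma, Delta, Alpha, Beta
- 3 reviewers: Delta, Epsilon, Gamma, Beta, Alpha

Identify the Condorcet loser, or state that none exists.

Pairwise majorities:
Alpha vs Beta: 13 to 6, Alpha.
Alpha vs Gamma: 1+4+4 = 9 for Alpha, 10 for Gamma — Gamma by 10–9.
Alpha–Epsilon: Epsilon 10–9.
Alpha vs Delta: Alpha is ranked higher on 1+4+4+1 = 10 ballots, Delta on 9. Alpha wins 10–9.
Beta vs Gamma: Beta, 11–8.
Beta–Epsilon: Epsilon 11–8.
Beta vs Delta: Beta, 11–8.
Gamma vs Epsilon: Gamma is ranked higher on 1+3+1 = 5 ballots, Epsilon on 14. Epsilon wins 14–5.
Gamma–Delta: Delta 11–8.
Epsilon vs Delta: Delta, 11–8.
No project is winless: Alpha beats Beta; Beta beats Gamma; Gamma beats Alpha; Epsilon beats Alpha; Delta beats Gamma. There is no Condorcet loser.

none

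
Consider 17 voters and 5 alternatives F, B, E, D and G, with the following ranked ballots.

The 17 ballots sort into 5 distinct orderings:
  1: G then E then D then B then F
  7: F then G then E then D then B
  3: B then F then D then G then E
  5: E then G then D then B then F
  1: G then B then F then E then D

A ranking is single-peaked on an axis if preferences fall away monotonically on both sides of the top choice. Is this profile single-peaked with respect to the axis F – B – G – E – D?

no

Axis positions: F=1, B=2, G=3, E=4, D=5.
Group 1 (peak G at position 3): ranking walks positions 3-4-5-2-1, expanding outward from the peak — single-peaked.
Group 2: ranking walks positions 1-3-4-5-2; G is ranked above B even though B lies between G and the peak F on the axis — preferences dip and rise again. Not single-peaked.
Group 3: ranking walks positions 2-1-5-3-4; D is ranked above G even though G lies between D and the peak B on the axis — preferences dip and rise again. Not single-peaked.
Group 4 (peak E at position 4): ranking walks positions 4-3-5-2-1, expanding outward from the peak — single-peaked.
Group 5 (peak G at position 3): ranking walks positions 3-2-1-4-5, expanding outward from the peak — single-peaked.
Group 2 violates single-peakedness, so the profile is not single-peaked on this axis.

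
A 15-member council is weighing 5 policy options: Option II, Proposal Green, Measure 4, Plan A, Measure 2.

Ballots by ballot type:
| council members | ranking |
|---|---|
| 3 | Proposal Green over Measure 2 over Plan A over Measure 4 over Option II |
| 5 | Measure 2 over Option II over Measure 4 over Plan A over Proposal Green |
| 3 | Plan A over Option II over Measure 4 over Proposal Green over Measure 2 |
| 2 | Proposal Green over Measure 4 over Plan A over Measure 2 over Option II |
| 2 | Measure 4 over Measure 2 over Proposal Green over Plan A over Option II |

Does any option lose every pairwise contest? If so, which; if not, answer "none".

none

Pairwise majorities:
Option II vs Proposal Green: Option II, 8–7.
Option II vs Measure 4: Option II wins 8–7.
Option II vs Plan A: Plan A, 10–5.
Option II vs Measure 2: Option II is ranked higher on 3 ballots, Measure 2 on 12. Measure 2 wins 12–3.
Proposal Green vs Measure 4: 5 to 10, Measure 4.
Proposal Green vs Plan A: Proposal Green preferred on 3+2+2 = 7 ballots; Plan A wins 8–7.
Proposal Green vs Measure 2: Proposal Green is ranked higher on 3+3+2 = 8 ballots, Measure 2 on 7. Proposal Green wins 8–7.
Measure 4 vs Plan A: Measure 4 is ranked higher on 5+2+2 = 9 ballots, Plan A on 6. Measure 4 wins 9–6.
Measure 4 vs Measure 2: Measure 2, 8–7.
Plan A vs Measure 2: 5 to 10, Measure 2.
Every option wins at least one matchup (Option II beats Proposal Green; Proposal Green beats Measure 2; Measure 4 beats Proposal Green; Plan A beats Option II; Measure 2 beats Option II), so there is no Condorcet loser.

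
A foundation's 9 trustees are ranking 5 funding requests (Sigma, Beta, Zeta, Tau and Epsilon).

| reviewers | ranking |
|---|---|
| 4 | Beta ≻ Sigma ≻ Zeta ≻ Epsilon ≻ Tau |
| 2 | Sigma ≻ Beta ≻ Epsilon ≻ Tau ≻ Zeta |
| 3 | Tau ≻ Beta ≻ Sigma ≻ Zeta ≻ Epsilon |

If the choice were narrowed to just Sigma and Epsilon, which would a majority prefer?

Ballots ranking Sigma above Epsilon: 4 + 2 + 3 = 9.
Ballots ranking Epsilon above Sigma: 9 − 9 = 0.
Sigma wins the head-to-head 9–0.

Sigma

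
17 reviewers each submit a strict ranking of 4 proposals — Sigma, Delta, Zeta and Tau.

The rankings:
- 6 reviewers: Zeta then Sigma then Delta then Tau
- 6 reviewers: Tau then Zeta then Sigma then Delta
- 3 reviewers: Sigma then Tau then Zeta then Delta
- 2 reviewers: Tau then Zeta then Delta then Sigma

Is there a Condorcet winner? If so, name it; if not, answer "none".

Check each pair by majority over 17 ballots:
Sigma vs Delta: 6+6+3 = 15 for Sigma, 2 for Delta — Sigma by 15–2.
Sigma vs Zeta: 3 for Sigma, 14 for Zeta — Zeta by 14–3.
Sigma vs Tau: Sigma preferred on 6+3 = 9 ballots; Sigma wins 9–8.
Delta vs Zeta: Delta is ranked higher on 0 ballots, Zeta on 17. Zeta wins 17–0.
Delta vs Tau: Delta is ranked higher on 6 ballots, Tau on 11. Tau wins 11–6.
Zeta vs Tau: Zeta preferred on 6 ballots; Tau wins 11–6.
No project is unbeaten: Sigma loses to Zeta; Delta loses to Sigma; Zeta loses to Tau; Tau loses to Sigma. In particular Sigma beats Tau beats Zeta beats Sigma is a majority cycle — no Condorcet winner exists.

none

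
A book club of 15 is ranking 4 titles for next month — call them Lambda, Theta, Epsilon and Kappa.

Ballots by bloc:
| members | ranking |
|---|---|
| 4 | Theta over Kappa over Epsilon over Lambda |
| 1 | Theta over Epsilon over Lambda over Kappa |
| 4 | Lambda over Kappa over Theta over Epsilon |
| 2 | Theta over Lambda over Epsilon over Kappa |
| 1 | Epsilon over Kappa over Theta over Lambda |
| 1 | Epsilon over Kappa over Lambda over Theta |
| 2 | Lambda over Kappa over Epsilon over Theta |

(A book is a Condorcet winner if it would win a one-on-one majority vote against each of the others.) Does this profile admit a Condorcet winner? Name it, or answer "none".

none

Pairwise majorities:
Lambda vs Theta: Theta wins 8–7.
Lambda vs Epsilon: Lambda wins 8–7.
Lambda vs Kappa: Lambda, 9–6.
Theta vs Epsilon: Theta wins 11–4.
Theta vs Kappa: Kappa, 8–7.
Epsilon–Kappa: Kappa 10–5.
Each book drops at least one matchup (Lambda loses to Theta; Theta loses to Kappa; Epsilon loses to Lambda; Kappa loses to Lambda); the cycle Lambda beats Kappa beats Theta beats Lambda rules out a Condorcet winner.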